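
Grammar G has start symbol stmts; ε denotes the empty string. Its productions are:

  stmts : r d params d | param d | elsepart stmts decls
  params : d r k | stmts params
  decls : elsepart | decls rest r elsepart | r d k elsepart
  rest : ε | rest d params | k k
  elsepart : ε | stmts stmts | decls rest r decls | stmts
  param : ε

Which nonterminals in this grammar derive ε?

{ decls, elsepart, param, rest }

Directly nullable (have an ε-production): rest, elsepart, param.
decls : elsepart with every symbol nullable, so decls is nullable.
No other nonterminal has a production whose RHS symbols are all nullable.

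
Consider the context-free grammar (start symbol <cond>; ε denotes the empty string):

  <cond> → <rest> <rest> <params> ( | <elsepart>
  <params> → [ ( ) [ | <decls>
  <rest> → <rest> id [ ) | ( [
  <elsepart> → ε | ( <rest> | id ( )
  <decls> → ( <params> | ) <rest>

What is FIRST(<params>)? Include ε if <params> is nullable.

{ (, ), [ }

<params> → [ ( ) [ contributes {[}.
From <params> → <decls>: add FIRST(<decls>) = { (, ) }.
Union: FIRST(<params>) = { (, ), [ }.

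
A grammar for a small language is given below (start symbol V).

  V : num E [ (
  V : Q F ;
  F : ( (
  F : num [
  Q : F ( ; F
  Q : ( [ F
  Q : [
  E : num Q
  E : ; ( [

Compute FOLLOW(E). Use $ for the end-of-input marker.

In V : num E [ (: add FIRST([ () = { [ }.
Union: FOLLOW(E) = { [ }.

{ [ }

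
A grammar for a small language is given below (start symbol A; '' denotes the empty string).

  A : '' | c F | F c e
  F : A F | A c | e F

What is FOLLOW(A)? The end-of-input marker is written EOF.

{ EOF, c, e }

A is the start symbol, so EOF ∈ FOLLOW(A).
In F : A F: add FIRST(F) = { c, e }.
In F : A c: add FIRST(c) = { c }.
Union: FOLLOW(A) = { EOF, c, e }.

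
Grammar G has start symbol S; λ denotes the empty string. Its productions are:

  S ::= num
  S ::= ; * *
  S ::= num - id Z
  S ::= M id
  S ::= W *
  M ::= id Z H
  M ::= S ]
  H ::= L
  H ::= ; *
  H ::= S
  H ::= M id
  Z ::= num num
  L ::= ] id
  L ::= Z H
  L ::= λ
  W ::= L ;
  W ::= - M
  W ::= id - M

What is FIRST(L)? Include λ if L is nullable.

{ ], num, λ }

L ::= ] id contributes {]}.
From L ::= Z H: add FIRST(Z) = { num }.
L ::= λ contributes λ.
Union: FIRST(L) = { ], num, λ }.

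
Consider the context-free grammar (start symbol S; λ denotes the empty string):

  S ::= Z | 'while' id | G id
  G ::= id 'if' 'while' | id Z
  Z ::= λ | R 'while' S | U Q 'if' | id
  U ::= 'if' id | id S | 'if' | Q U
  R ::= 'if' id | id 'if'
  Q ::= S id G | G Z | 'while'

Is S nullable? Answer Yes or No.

Yes

S ::= Z and each of Z is nullable, so S ⇒* λ.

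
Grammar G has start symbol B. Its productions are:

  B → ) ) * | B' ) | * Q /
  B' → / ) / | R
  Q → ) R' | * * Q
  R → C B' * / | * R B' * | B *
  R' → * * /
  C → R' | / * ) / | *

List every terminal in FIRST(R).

From R → C B' * /: add FIRST(C) = { *, / }.
R → * R B' * contributes {*}.
From R → B *: add FIRST(B) = { ), *, / }.
Union: FIRST(R) = { ), *, / }.

{ ), *, / }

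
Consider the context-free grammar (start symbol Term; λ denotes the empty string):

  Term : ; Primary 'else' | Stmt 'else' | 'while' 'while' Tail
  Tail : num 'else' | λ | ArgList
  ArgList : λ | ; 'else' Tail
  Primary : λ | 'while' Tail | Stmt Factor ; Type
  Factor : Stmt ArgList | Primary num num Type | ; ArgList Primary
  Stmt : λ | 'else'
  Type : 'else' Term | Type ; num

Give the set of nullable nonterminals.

{ ArgList, Factor, Primary, Stmt, Tail }

Directly nullable (have an λ-production): Tail, ArgList, Primary, Stmt.
Factor : Stmt ArgList with every symbol nullable, so Factor is nullable.
No other nonterminal has a production whose RHS symbols are all nullable.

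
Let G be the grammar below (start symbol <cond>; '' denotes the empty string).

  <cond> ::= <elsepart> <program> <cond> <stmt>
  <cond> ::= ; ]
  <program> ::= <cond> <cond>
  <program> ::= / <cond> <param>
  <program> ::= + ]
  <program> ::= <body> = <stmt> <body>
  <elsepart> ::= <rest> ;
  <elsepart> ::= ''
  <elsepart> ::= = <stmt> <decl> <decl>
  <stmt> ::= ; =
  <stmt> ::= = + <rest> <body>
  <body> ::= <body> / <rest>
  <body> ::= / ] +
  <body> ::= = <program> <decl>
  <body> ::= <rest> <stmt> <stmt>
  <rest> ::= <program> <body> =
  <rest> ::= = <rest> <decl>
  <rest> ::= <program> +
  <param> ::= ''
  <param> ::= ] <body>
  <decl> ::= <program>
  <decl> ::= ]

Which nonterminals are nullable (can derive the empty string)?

{ <elsepart>, <param> }

Directly nullable (have an ''-production): <elsepart>, <param>.
No other nonterminal has a production whose RHS symbols are all nullable.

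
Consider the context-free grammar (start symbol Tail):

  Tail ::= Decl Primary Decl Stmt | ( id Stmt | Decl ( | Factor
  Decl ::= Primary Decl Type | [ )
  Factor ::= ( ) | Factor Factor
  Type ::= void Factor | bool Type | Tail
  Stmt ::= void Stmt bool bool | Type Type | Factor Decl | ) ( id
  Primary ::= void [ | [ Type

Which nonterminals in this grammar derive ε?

{ } (none)

No nonterminal has an empty production or an RHS whose symbols are all nullable.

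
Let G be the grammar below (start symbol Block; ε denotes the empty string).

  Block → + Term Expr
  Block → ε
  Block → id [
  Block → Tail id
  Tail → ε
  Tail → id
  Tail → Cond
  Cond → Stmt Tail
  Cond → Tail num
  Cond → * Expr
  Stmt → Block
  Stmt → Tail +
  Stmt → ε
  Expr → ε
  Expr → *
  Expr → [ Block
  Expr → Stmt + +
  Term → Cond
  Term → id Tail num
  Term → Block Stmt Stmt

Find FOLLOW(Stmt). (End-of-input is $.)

In Cond → Stmt Tail: add FIRST(Tail)\{ε} = { *, +, id, num }.
  Since Tail is nullable, also add FOLLOW(Cond) = { $, *, +, [, id, num }.
In Expr → Stmt + +: add FIRST(+ +) = { + }.
In Term → Block Stmt Stmt: add FIRST(Stmt)\{ε} = { *, +, id, num }.
  Since Stmt is nullable, also add FOLLOW(Term) = { $, *, +, [, id, num }.
In Term → Block Stmt Stmt: Stmt is at the end, add FOLLOW(Term) = { $, *, +, [, id, num }.
Union: FOLLOW(Stmt) = { $, *, +, [, id, num }.

{ $, *, +, [, id, num }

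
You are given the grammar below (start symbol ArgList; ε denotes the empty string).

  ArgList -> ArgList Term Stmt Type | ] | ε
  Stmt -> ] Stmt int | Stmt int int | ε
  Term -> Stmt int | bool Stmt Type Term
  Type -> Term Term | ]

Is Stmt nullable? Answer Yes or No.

Yes

Stmt has an ε-production, so Stmt ⇒ ε.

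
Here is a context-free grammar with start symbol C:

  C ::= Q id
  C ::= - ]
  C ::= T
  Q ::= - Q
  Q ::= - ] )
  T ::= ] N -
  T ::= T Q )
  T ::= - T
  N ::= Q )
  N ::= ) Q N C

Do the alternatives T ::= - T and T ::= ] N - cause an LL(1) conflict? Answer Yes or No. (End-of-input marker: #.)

FIRST(- T) = { - } and FIRST(] N -) = { ] }.
The FIRST sets are disjoint and neither alternative is nullable — no conflict.

No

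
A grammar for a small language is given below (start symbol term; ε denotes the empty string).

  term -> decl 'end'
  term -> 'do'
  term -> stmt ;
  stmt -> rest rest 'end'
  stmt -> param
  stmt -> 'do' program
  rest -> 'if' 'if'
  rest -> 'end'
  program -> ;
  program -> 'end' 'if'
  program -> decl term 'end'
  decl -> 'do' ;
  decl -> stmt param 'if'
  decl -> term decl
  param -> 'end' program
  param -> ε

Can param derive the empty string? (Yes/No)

Yes

param has an ε-production, so param ⇒ ε.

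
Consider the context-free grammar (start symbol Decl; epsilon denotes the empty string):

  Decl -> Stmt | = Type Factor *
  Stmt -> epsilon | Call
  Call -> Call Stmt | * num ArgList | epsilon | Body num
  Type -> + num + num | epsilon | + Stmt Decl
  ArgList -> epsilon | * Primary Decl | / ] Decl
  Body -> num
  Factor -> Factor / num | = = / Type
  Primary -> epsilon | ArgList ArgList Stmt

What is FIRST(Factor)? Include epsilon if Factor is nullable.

From Factor -> Factor / num: add FIRST(Factor) = { = }.
Factor -> = = / Type contributes {=}.
Union: FIRST(Factor) = { = }.

{ = }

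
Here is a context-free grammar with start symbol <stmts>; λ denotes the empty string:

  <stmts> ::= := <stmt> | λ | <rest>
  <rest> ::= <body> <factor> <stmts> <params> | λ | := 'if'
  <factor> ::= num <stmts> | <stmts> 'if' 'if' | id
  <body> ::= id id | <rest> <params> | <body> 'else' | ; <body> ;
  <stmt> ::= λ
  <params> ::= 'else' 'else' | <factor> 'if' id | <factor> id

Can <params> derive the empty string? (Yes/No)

No

Nullable nonterminals: <rest>, <stmt>, <stmts>.
No production of <params> has an RHS whose symbols are all nullable, so <params> is not nullable.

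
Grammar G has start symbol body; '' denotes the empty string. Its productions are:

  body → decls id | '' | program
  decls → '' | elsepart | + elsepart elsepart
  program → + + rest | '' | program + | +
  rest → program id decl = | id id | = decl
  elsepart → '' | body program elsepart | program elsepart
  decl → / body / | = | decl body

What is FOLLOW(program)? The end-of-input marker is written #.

In body → program: program is at the end, add FOLLOW(body) = { #, +, /, =, id }.
In program → program +: add FIRST(+) = { + }.
In rest → program id decl =: add FIRST(id decl =) = { id }.
In elsepart → body program elsepart: add FIRST(elsepart)\{''} = { +, id }.
  Since elsepart is nullable, also add FOLLOW(elsepart) = { +, id }.
In elsepart → program elsepart: add FIRST(elsepart)\{''} = { +, id }.
  Since elsepart is nullable, also add FOLLOW(elsepart) = { +, id }.
Union: FOLLOW(program) = { #, +, /, =, id }.

{ #, +, /, =, id }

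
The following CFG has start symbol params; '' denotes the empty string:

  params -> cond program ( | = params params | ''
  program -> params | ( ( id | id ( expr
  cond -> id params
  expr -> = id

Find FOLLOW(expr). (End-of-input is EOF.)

{ ( }

In program -> id ( expr: expr is at the end, add FOLLOW(program) = { ( }.
Union: FOLLOW(expr) = { ( }.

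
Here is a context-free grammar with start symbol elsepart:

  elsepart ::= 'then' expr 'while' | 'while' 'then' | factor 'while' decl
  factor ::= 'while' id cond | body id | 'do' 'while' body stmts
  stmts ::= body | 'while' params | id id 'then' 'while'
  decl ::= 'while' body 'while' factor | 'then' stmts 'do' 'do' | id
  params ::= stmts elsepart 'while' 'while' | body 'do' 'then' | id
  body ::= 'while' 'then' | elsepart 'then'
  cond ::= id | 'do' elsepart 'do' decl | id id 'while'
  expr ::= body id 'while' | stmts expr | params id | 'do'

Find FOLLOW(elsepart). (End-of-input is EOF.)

{ EOF, 'do', 'then', 'while' }

elsepart is the start symbol, so EOF ∈ FOLLOW(elsepart).
In params ::= stmts elsepart 'while' 'while': add FIRST('while' 'while') = { 'while' }.
In body ::= elsepart 'then': add FIRST('then') = { 'then' }.
In cond ::= 'do' elsepart 'do' decl: add FIRST('do' decl) = { 'do' }.
Union: FOLLOW(elsepart) = { EOF, 'do', 'then', 'while' }.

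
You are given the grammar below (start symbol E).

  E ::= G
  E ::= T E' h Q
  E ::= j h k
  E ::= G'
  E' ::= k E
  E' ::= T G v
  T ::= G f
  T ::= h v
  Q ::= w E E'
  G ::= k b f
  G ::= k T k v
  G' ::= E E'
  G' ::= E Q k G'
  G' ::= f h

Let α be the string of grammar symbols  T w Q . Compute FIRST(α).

Add FIRST(T) = { h, k }; T is not nullable, stop.

{ h, k }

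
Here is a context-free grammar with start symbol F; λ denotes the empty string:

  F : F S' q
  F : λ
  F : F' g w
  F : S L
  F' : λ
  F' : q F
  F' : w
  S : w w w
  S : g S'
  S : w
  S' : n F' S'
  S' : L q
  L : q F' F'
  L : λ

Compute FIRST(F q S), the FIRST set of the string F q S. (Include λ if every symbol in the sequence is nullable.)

{ g, n, q, w }

Add FIRST(F)\{λ} = { g, n, q, w }; F is nullable, continue.
q is a terminal; add {q} and stop.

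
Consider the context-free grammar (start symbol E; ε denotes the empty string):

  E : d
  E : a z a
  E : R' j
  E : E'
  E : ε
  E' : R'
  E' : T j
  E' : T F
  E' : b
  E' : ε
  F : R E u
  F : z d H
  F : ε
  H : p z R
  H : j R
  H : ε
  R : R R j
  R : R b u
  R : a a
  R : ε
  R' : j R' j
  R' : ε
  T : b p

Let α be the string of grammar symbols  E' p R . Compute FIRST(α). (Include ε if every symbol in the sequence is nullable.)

Add FIRST(E')\{ε} = { b, j }; E' is nullable, continue.
p is a terminal; add {p} and stop.

{ b, j, p }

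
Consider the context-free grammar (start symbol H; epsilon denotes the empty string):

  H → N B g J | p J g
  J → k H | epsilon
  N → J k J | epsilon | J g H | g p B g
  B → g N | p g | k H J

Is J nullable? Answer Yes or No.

J has an epsilon-production, so J ⇒ epsilon.

Yes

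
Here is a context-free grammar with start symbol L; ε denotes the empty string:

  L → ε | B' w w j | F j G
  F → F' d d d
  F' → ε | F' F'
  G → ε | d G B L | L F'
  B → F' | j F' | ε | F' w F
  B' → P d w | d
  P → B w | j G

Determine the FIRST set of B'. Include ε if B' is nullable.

{ d, j, w }

From B' → P d w: add FIRST(P) = { j, w }.
B' → d contributes {d}.
Union: FIRST(B') = { d, j, w }.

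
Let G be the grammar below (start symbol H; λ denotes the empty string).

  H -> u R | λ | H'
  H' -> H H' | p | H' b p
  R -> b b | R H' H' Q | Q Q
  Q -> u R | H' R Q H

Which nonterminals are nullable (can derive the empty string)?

{ H }

Directly nullable (have an λ-production): H.
No other nonterminal has a production whose RHS symbols are all nullable.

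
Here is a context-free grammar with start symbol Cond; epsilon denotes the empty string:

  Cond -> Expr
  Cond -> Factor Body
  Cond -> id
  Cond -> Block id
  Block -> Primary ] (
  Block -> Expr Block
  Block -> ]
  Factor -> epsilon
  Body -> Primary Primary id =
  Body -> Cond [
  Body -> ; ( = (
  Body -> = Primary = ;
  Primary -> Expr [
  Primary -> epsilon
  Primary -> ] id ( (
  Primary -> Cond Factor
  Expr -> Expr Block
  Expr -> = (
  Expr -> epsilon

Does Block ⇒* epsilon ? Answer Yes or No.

Nullable nonterminals: Cond, Expr, Factor, Primary.
No production of Block has an RHS whose symbols are all nullable, so Block is not nullable.

No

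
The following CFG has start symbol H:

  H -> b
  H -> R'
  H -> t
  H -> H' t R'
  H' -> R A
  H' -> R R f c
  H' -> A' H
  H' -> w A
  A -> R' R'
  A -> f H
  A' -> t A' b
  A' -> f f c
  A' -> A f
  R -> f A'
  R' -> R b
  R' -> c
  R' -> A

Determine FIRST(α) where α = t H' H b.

t is a terminal; add {t} and stop.

{ t }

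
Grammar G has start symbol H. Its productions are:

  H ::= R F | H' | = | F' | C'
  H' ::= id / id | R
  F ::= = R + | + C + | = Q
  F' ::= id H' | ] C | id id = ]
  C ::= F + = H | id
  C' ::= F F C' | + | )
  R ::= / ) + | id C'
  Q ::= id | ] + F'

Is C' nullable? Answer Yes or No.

No nonterminal in this grammar is nullable.
No production of C' has an RHS whose symbols are all nullable, so C' is not nullable.

No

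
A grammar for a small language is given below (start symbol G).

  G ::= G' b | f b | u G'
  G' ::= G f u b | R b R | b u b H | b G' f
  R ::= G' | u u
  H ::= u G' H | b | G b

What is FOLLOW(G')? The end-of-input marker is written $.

{ $, b, f, u }

In G ::= G' b: add FIRST(b) = { b }.
In G ::= u G': G' is at the end, add FOLLOW(G) = { $, b, f }.
In G' ::= b G' f: add FIRST(f) = { f }.
In R ::= G': G' is at the end, add FOLLOW(R) = { $, b, f, u }.
In H ::= u G' H: add FIRST(H) = { b, f, u }.
Union: FOLLOW(G') = { $, b, f, u }.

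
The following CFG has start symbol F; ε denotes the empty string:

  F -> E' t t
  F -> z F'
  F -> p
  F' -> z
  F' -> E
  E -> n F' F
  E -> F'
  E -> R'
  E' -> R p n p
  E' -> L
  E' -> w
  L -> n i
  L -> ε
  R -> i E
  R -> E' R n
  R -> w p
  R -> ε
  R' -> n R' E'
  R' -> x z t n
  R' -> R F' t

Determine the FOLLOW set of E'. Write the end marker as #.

In F -> E' t t: add FIRST(t t) = { t }.
In R -> E' R n: add FIRST(R n) = { i, n, p, w }.
In R' -> n R' E': E' is at the end, add FOLLOW(R') = { #, i, n, p, t, w, x, z }.
Union: FOLLOW(E') = { #, i, n, p, t, w, x, z }.

{ #, i, n, p, t, w, x, z }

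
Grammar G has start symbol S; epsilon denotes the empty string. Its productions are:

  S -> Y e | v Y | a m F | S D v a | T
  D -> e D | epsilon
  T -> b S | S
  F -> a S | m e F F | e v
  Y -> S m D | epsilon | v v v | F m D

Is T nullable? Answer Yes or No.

Nullable nonterminals: D, Y.
No production of T has an RHS whose symbols are all nullable, so T is not nullable.

No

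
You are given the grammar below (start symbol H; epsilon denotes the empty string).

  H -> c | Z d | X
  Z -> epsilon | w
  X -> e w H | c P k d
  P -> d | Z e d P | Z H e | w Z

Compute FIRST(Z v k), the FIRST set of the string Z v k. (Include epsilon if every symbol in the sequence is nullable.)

{ v, w }

Add FIRST(Z)\{epsilon} = { w }; Z is nullable, continue.
v is a terminal; add {v} and stop.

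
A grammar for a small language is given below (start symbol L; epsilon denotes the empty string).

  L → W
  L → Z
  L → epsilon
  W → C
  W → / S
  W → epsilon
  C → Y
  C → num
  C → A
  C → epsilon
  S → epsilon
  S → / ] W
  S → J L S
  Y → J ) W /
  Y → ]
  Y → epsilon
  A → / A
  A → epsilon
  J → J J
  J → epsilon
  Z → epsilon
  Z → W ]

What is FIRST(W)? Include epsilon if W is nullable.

{ ), /, ], num, epsilon }

From W → C: add FIRST(C) = { ), /, ], num, epsilon } (including epsilon since C is nullable).
W → / S contributes {/}.
W → epsilon contributes epsilon.
Union: FIRST(W) = { ), /, ], num, epsilon }.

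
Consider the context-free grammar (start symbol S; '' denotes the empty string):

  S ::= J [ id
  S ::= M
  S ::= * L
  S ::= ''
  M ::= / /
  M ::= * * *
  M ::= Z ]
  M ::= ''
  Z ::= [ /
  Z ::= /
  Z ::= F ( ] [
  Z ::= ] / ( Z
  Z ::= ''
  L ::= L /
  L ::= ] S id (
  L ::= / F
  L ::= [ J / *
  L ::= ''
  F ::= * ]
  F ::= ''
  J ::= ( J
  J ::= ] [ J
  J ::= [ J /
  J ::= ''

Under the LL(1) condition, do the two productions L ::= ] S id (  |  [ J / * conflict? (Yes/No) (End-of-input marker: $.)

No

FIRST(] S id () = { ] } and FIRST([ J / *) = { [ }.
The FIRST sets are disjoint and neither alternative is nullable — no conflict.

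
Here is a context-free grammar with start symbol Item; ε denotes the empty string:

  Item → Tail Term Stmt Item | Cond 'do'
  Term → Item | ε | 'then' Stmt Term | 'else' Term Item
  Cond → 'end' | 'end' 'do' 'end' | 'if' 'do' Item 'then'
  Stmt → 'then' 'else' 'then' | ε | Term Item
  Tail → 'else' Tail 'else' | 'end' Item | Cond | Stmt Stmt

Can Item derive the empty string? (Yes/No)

No

Nullable nonterminals: Stmt, Tail, Term.
No production of Item has an RHS whose symbols are all nullable, so Item is not nullable.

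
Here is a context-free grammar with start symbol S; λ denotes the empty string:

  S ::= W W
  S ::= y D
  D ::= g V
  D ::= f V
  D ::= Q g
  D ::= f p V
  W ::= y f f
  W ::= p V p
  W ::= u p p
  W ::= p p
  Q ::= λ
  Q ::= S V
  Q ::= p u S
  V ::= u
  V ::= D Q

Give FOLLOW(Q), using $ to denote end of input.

In D ::= Q g: add FIRST(g) = { g }.
In V ::= D Q: Q is at the end, add FOLLOW(V) = { $, f, g, p, u, y }.
Union: FOLLOW(Q) = { $, f, g, p, u, y }.

{ $, f, g, p, u, y }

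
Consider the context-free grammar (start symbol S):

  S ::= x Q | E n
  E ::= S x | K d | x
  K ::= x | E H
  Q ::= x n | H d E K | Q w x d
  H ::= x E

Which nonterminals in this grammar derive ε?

{ } (none)

No nonterminal has an empty production or an RHS whose symbols are all nullable.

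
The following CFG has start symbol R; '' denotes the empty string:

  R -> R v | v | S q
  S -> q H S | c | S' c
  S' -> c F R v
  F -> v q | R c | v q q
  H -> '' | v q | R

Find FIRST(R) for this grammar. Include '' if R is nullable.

{ c, q, v }

From R -> R v: add FIRST(R) = { c, q, v }.
R -> v contributes {v}.
From R -> S q: add FIRST(S) = { c, q }.
Union: FIRST(R) = { c, q, v }.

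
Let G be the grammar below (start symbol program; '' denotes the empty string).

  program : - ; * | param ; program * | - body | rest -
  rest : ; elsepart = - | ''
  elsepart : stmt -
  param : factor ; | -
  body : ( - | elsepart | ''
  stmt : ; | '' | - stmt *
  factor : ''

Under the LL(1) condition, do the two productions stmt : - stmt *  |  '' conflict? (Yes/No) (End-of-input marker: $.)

FIRST(- stmt *) = { - } and FIRST('') = { '' }.
The second alternative is nullable and FOLLOW(stmt) = { *, - } shares - with FIRST of the first — conflict.

Yes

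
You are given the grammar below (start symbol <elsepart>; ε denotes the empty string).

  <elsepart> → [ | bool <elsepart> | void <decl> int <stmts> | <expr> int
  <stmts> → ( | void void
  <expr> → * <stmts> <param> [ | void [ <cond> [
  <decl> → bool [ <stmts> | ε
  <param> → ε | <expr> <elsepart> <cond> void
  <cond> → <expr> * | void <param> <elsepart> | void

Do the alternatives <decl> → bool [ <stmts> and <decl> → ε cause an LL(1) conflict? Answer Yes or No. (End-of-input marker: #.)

No

FIRST(bool [ <stmts>) = { bool } and FIRST(ε) = { ε }.
The second is nullable but FOLLOW(<decl>) = { int } is disjoint from FIRST of the first.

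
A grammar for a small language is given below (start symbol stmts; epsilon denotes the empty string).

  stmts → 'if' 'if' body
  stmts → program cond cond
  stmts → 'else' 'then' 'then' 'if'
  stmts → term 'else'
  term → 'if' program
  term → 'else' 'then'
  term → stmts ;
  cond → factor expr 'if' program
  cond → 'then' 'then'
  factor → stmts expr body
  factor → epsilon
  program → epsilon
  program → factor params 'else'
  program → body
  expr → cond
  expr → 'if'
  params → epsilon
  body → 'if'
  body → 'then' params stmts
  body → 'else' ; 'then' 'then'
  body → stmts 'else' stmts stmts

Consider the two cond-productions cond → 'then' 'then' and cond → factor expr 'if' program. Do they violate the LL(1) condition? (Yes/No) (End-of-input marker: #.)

FIRST('then' 'then') = { 'then' } and FIRST(factor expr 'if' program) = { 'else', 'if', 'then' }.
Both contain 'then', so the two alternatives are not disjoint — LL(1) conflict.

Yes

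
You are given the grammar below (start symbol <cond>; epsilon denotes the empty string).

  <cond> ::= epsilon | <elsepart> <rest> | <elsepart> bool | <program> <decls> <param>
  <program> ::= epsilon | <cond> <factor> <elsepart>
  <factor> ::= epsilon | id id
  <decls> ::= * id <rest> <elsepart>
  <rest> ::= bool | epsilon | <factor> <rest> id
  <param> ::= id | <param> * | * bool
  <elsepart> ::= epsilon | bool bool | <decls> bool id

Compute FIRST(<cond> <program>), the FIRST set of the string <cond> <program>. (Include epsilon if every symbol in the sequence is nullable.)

{ *, bool, id, epsilon }

Add FIRST(<cond>)\{epsilon} = { *, bool, id }; <cond> is nullable, continue.
Add FIRST(<program>)\{epsilon} = { *, bool, id }; <program> is nullable, continue.
Every symbol is nullable, so include epsilon.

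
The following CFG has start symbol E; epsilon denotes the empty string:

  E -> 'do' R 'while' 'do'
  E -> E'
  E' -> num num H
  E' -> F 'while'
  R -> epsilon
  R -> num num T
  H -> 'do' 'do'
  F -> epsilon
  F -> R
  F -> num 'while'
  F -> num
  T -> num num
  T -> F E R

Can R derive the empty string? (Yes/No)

Yes

R has an epsilon-production, so R ⇒ epsilon.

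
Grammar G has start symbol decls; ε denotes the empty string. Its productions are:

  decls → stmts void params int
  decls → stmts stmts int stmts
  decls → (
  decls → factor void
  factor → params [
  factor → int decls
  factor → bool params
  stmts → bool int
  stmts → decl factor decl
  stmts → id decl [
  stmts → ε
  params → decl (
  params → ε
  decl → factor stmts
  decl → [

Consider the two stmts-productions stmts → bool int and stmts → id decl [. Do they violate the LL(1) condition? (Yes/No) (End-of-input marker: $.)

FIRST(bool int) = { bool } and FIRST(id decl [) = { id }.
The FIRST sets are disjoint and neither alternative is nullable — no conflict.

No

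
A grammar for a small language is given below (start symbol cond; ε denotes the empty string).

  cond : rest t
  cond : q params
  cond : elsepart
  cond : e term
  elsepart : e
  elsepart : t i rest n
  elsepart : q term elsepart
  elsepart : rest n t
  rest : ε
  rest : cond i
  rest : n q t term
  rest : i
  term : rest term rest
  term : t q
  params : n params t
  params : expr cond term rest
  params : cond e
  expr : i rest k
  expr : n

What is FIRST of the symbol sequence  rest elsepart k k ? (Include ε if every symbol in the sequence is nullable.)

Add FIRST(rest)\{ε} = { e, i, n, q, t }; rest is nullable, continue.
Add FIRST(elsepart) = { e, i, n, q, t }; elsepart is not nullable, stop.

{ e, i, n, q, t }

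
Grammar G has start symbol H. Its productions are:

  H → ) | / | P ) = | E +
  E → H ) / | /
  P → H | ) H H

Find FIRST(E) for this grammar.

From E → H ) /: add FIRST(H) = { ), / }.
E → / contributes {/}.
Union: FIRST(E) = { ), / }.

{ ), / }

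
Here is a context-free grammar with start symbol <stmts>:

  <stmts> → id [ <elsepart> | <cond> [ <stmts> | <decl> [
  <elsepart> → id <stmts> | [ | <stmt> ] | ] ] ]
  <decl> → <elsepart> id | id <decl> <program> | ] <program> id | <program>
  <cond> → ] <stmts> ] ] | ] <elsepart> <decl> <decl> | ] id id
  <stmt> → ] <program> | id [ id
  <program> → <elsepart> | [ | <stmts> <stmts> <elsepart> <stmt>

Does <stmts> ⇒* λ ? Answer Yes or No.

No

No nonterminal in this grammar is nullable.
No production of <stmts> has an RHS whose symbols are all nullable, so <stmts> is not nullable.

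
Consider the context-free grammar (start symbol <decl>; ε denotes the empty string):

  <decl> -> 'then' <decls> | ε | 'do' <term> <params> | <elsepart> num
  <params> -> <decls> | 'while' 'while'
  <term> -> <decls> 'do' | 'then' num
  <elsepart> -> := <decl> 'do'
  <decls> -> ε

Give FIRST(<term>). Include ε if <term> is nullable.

From <term> -> <decls> 'do': <decls> nullable, take FIRST(<decls>) ∪ {'do'} = { 'do' }.
<term> -> 'then' num contributes {'then'}.
Union: FIRST(<term>) = { 'do', 'then' }.

{ 'do', 'then' }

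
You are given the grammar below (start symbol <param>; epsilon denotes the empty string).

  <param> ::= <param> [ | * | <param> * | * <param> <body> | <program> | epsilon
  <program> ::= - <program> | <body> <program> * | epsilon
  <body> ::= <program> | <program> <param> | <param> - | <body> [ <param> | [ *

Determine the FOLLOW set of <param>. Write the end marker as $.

<param> is the start symbol, so $ ∈ FOLLOW(<param>).
In <param> ::= <param> [: add FIRST([) = { [ }.
In <param> ::= <param> *: add FIRST(*) = { * }.
In <param> ::= * <param> <body>: add FIRST(<body>)\{epsilon} = { *, -, [ }.
  Since <body> is nullable, also add FOLLOW(<param>) = { $, *, -, [ }.
In <body> ::= <program> <param>: <param> is at the end, add FOLLOW(<body>) = { $, *, -, [ }.
In <body> ::= <param> -: add FIRST(-) = { - }.
In <body> ::= <body> [ <param>: <param> is at the end, add FOLLOW(<body>) = { $, *, -, [ }.
Union: FOLLOW(<param>) = { $, *, -, [ }.

{ $, *, -, [ }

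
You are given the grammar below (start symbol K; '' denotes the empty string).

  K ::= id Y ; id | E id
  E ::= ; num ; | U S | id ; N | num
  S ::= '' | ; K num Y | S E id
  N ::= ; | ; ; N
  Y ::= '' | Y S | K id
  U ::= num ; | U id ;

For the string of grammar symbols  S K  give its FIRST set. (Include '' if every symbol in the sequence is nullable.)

Add FIRST(S)\{''} = { ;, id, num }; S is nullable, continue.
Add FIRST(K) = { ;, id, num }; K is not nullable, stop.

{ ;, id, num }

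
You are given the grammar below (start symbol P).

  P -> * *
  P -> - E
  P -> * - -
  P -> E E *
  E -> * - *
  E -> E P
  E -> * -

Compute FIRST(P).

P -> * * contributes {*}.
P -> - E contributes {-}.
P -> * - - contributes {*}.
From P -> E E *: add FIRST(E) = { * }.
Union: FIRST(P) = { *, - }.

{ *, - }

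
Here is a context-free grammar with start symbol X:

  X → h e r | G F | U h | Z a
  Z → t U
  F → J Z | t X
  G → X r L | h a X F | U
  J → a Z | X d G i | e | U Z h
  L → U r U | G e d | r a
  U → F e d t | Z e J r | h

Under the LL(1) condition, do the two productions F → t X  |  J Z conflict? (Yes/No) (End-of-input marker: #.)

Yes

FIRST(t X) = { t } and FIRST(J Z) = { a, e, h, t }.
Both contain t, so the two alternatives are not disjoint — LL(1) conflict.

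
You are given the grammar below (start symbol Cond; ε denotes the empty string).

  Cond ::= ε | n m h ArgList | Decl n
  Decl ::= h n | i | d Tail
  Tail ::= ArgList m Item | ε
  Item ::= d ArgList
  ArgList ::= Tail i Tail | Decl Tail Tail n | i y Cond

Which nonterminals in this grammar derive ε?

{ Cond, Tail }

Directly nullable (have an ε-production): Cond, Tail.
No other nonterminal has a production whose RHS symbols are all nullable.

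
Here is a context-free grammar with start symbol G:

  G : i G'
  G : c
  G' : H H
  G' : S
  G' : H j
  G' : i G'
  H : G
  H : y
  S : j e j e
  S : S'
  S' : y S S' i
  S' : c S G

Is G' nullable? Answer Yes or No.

No

No nonterminal in this grammar is nullable.
No production of G' has an RHS whose symbols are all nullable, so G' is not nullable.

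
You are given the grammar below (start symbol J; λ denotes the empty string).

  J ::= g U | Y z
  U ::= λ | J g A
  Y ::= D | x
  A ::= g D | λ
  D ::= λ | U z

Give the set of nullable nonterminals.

{ A, D, U, Y }

Directly nullable (have an λ-production): U, A, D.
Y ::= D with every symbol nullable, so Y is nullable.
No other nonterminal has a production whose RHS symbols are all nullable.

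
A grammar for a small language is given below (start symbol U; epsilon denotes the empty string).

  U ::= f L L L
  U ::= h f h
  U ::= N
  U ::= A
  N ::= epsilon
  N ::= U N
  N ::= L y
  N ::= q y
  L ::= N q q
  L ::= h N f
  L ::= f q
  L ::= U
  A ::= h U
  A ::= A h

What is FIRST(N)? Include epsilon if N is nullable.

{ f, h, q, y, epsilon }

N ::= epsilon contributes epsilon.
From N ::= U N: U, N nullable, take FIRST(U) ∪ FIRST(N) = { f, h, q, y }; also epsilon since the whole RHS is nullable.
From N ::= L y: L nullable, take FIRST(L) ∪ {y} = { f, h, q, y }.
N ::= q y contributes {q}.
Union: FIRST(N) = { f, h, q, y, epsilon }.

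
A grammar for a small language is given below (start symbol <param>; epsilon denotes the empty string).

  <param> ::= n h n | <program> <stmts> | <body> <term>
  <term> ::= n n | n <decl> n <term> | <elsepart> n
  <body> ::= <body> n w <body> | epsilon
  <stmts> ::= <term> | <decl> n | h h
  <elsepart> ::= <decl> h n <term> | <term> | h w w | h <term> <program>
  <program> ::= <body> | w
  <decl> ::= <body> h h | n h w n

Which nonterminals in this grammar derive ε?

Directly nullable (have an epsilon-production): <body>.
<program> ::= <body> with every symbol nullable, so <program> is nullable.
No other nonterminal has a production whose RHS symbols are all nullable.

{ <body>, <program> }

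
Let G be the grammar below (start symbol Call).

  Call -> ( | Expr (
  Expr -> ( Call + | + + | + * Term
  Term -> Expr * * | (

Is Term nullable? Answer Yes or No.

No

No nonterminal in this grammar is nullable.
No production of Term has an RHS whose symbols are all nullable, so Term is not nullable.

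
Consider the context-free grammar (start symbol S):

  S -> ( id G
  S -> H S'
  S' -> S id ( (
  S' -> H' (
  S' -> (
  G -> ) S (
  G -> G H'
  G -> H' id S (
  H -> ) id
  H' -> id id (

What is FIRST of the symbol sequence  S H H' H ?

Add FIRST(S) = { (, ) }; S is not nullable, stop.

{ (, ) }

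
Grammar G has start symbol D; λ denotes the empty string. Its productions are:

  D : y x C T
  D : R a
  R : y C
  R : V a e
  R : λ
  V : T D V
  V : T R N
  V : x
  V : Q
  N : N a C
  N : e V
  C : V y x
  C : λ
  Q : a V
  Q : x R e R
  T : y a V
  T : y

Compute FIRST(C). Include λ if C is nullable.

From C : V y x: add FIRST(V) = { a, x, y }.
C : λ contributes λ.
Union: FIRST(C) = { a, x, y, λ }.

{ a, x, y, λ }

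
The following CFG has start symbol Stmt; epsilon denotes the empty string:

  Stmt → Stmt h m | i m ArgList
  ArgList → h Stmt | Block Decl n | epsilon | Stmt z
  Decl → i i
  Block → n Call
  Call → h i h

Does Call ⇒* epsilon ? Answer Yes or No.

No

Nullable nonterminals: ArgList.
No production of Call has an RHS whose symbols are all nullable, so Call is not nullable.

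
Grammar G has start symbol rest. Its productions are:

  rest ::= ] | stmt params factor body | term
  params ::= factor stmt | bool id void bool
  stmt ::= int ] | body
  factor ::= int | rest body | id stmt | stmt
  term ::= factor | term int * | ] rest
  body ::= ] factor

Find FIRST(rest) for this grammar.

{ ], id, int }

rest ::= ] contributes {]}.
From rest ::= stmt params factor body: add FIRST(stmt) = { ], int }.
From rest ::= term: add FIRST(term) = { ], id, int }.
Union: FIRST(rest) = { ], id, int }.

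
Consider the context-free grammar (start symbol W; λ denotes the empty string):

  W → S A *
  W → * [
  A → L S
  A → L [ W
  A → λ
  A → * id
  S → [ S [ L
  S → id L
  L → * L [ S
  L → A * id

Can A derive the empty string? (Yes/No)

A has an λ-production, so A ⇒ λ.

Yes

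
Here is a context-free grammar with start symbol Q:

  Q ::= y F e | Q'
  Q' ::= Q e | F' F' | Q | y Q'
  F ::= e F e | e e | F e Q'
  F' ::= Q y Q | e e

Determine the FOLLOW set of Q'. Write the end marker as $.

In Q ::= Q': Q' is at the end, add FOLLOW(Q) = { $, e, y }.
In Q' ::= y Q': Q' is at the end, add FOLLOW(Q') = { $, e, y }.
In F ::= F e Q': Q' is at the end, add FOLLOW(F) = { e }.
Union: FOLLOW(Q') = { $, e, y }.

{ $, e, y }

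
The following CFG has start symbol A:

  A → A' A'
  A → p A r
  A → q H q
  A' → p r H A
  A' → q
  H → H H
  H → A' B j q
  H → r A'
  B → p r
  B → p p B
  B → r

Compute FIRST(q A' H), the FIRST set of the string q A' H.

q is a terminal; add {q} and stop.

{ q }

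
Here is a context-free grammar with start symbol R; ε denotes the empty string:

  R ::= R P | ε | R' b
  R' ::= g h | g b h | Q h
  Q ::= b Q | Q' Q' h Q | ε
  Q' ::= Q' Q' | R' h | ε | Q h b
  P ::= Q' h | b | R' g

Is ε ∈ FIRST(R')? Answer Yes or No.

Nullable nonterminals: Q, Q', R.
No production of R' has an RHS whose symbols are all nullable, so R' is not nullable.

No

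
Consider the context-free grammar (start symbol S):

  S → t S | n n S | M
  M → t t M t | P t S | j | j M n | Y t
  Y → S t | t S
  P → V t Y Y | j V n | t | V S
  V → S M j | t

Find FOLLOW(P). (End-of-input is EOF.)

In M → P t S: add FIRST(t S) = { t }.
Union: FOLLOW(P) = { t }.

{ t }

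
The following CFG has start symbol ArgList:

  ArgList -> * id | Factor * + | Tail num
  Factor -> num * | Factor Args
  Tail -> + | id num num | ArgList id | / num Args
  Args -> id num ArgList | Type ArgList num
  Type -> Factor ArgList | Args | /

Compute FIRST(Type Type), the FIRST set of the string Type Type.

{ /, id, num }

Add FIRST(Type) = { /, id, num }; Type is not nullable, stop.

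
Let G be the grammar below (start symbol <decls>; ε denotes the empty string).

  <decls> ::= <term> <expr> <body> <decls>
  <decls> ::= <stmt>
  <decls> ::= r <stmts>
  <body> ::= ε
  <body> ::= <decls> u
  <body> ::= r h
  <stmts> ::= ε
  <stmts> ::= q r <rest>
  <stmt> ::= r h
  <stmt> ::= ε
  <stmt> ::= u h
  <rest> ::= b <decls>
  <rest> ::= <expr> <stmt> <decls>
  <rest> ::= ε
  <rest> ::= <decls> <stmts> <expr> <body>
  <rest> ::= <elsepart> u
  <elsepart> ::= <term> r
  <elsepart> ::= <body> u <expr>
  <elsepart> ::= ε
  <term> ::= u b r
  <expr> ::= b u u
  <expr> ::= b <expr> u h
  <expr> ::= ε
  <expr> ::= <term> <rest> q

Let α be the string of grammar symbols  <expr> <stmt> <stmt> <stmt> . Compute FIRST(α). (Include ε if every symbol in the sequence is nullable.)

Add FIRST(<expr>)\{ε} = { b, u }; <expr> is nullable, continue.
Add FIRST(<stmt>)\{ε} = { r, u }; <stmt> is nullable, continue.
Add FIRST(<stmt>)\{ε} = { r, u }; <stmt> is nullable, continue.
Add FIRST(<stmt>)\{ε} = { r, u }; <stmt> is nullable, continue.
Every symbol is nullable, so include ε.

{ b, r, u, ε }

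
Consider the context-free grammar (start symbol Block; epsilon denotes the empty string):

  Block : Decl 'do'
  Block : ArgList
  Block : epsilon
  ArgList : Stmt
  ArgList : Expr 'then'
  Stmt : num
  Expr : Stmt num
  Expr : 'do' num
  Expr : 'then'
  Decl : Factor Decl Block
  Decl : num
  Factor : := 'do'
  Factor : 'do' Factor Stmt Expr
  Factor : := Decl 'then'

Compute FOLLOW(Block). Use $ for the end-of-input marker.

{ $, 'do', 'then', :=, num }

Block is the start symbol, so $ ∈ FOLLOW(Block).
In Decl : Factor Decl Block: Block is at the end, add FOLLOW(Decl) = { 'do', 'then', :=, num }.
Union: FOLLOW(Block) = { $, 'do', 'then', :=, num }.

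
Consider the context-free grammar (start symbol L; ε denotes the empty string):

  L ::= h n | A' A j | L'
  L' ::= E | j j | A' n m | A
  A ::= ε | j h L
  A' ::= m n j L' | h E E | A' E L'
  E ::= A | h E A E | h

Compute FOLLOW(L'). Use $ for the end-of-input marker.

In L ::= L': L' is at the end, add FOLLOW(L) = { $, h, j, m, n }.
In A' ::= m n j L': L' is at the end, add FOLLOW(A') = { h, j, m, n }.
In A' ::= A' E L': L' is at the end, add FOLLOW(A') = { h, j, m, n }.
Union: FOLLOW(L') = { $, h, j, m, n }.

{ $, h, j, m, n }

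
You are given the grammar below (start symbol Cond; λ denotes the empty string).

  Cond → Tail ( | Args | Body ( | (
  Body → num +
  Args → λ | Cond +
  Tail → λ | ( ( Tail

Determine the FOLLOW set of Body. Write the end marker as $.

In Cond → Body (: add FIRST(() = { ( }.
Union: FOLLOW(Body) = { ( }.

{ ( }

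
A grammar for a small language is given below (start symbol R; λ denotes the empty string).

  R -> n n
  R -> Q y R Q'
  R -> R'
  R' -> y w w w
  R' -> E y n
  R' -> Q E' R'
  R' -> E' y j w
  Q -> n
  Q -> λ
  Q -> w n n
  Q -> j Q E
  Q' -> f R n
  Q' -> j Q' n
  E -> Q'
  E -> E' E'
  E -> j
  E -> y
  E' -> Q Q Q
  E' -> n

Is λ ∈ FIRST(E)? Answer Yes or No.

E -> E' E' and each of E', E' is nullable, so E ⇒* λ.

Yes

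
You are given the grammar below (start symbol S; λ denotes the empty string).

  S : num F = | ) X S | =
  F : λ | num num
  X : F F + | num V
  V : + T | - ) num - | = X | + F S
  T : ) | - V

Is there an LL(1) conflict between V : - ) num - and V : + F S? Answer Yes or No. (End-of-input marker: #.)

No

FIRST(- ) num -) = { - } and FIRST(+ F S) = { + }.
The FIRST sets are disjoint and neither alternative is nullable — no conflict.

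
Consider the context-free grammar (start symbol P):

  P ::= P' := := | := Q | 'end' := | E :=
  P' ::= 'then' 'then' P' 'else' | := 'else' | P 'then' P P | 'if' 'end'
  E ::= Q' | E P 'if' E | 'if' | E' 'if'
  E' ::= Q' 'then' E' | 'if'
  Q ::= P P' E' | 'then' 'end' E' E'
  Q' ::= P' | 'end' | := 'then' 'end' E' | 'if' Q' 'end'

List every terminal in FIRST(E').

{ 'end', 'if', 'then', := }

From E' ::= Q' 'then' E': add FIRST(Q') = { 'end', 'if', 'then', := }.
E' ::= 'if' contributes {'if'}.
Union: FIRST(E') = { 'end', 'if', 'then', := }.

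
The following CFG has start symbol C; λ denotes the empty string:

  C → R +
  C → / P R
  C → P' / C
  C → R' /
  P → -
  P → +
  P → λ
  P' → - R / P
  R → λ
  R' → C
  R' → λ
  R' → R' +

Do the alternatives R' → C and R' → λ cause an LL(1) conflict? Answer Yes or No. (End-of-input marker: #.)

FIRST(C) = { +, -, / } and FIRST(λ) = { λ }.
The second alternative is nullable and FOLLOW(R') = { +, / } shares + with FIRST of the first — conflict.

Yes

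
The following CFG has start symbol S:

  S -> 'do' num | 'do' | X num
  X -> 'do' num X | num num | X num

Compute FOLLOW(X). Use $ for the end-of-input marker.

In S -> X num: add FIRST(num) = { num }.
In X -> 'do' num X: X is at the end, add FOLLOW(X) = { num }.
In X -> X num: add FIRST(num) = { num }.
Union: FOLLOW(X) = { num }.

{ num }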